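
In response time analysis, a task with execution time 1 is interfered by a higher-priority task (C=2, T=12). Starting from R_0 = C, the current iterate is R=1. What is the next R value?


R_next = C + ceil(R_prev / T_hp) * C_hp
ceil(1 / 12) = ceil(0.0833) = 1
Interference = 1 * 2 = 2
R_next = 1 + 2 = 3

3


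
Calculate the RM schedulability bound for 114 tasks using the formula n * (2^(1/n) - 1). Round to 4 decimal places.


Compute 2^(1/114) = 1.0060987606
Subtract 1: 1.0060987606 - 1 = 0.0060987606
Multiply by n: 114 * 0.0060987606 = 0.6952587084
Round to 4 dp: 0.6953

0.6953


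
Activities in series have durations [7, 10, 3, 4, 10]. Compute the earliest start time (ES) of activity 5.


Activity 5 starts after activities 1 through 4 complete.
Predecessor durations: [7, 10, 3, 4]
ES = 7 + 10 + 3 + 4 = 24

24


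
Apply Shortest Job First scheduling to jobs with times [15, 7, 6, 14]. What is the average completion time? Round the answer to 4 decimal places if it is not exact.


SJF order (ascending): [6, 7, 14, 15]
Completion times:
  Job 1: burst=6, C=6
  Job 2: burst=7, C=13
  Job 3: burst=14, C=27
  Job 4: burst=15, C=42
Average completion = 88/4 = 22.0

22.0


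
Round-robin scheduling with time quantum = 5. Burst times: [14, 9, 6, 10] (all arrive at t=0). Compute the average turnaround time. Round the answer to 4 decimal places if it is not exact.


Time quantum = 5
Execution trace:
  J1 runs 5 units, time = 5
  J2 runs 5 units, time = 10
  J3 runs 5 units, time = 15
  J4 runs 5 units, time = 20
  J1 runs 5 units, time = 25
  J2 runs 4 units, time = 29
  J3 runs 1 units, time = 30
  J4 runs 5 units, time = 35
  J1 runs 4 units, time = 39
Finish times: [39, 29, 30, 35]
Average turnaround = 133/4 = 33.25

33.25


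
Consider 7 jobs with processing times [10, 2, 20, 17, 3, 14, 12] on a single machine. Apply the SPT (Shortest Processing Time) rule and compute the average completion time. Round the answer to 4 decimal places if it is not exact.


Sort jobs by processing time (SPT order): [2, 3, 10, 12, 14, 17, 20]
Compute completion times sequentially:
  Job 1: processing = 2, completes at 2
  Job 2: processing = 3, completes at 5
  Job 3: processing = 10, completes at 15
  Job 4: processing = 12, completes at 27
  Job 5: processing = 14, completes at 41
  Job 6: processing = 17, completes at 58
  Job 7: processing = 20, completes at 78
Sum of completion times = 226
Average completion time = 226/7 = 32.2857

32.2857


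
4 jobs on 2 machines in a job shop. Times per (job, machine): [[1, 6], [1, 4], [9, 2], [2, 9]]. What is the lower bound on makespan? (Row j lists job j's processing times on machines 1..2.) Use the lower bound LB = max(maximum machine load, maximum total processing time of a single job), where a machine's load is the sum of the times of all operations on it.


Machine loads:
  Machine 1: 1 + 1 + 9 + 2 = 13
  Machine 2: 6 + 4 + 2 + 9 = 21
Max machine load = 21
Job totals:
  Job 1: 7
  Job 2: 5
  Job 3: 11
  Job 4: 11
Max job total = 11
Lower bound = max(21, 11) = 21

21


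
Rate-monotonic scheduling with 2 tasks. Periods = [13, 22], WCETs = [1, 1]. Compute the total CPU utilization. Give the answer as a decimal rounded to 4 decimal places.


Compute individual utilizations (exact fractions):
  Task 1: C/T = 1/13 (approx. 0.0769)
  Task 2: C/T = 1/22 (approx. 0.0455)
Total utilization U = 1/13 + 1/22 = 35/286
Rounded to 4 decimal places: U = 0.1224
RM (Liu & Layland) bound for 2 tasks = 0.828427; compare with U = 35/286 (approx. 0.122378)
U <= bound, so schedulable by RM sufficient condition.

0.1224


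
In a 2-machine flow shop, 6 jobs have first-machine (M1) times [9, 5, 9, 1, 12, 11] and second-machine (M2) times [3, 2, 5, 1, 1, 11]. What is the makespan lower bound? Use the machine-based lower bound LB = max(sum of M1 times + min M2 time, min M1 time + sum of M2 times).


LB1 = sum(M1 times) + min(M2 times) = 47 + 1 = 48
LB2 = min(M1 times) + sum(M2 times) = 1 + 23 = 24
Lower bound = max(LB1, LB2) = max(48, 24) = 48

48


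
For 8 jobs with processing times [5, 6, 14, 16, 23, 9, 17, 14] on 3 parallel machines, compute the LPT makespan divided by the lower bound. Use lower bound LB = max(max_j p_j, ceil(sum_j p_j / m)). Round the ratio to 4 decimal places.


LPT order: [23, 17, 16, 14, 14, 9, 6, 5]
Machine loads after assignment: [32, 36, 36]
LPT makespan = 36
Lower bound = max(max_job, ceil(total/3)) = max(23, 35) = 35
Ratio = 36 / 35 = 1.0286

1.0286


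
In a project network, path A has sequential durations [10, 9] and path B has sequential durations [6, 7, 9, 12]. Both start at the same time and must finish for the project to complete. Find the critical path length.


Path A total = 10 + 9 = 19
Path B total = 6 + 7 + 9 + 12 = 34
Critical path = longest path = max(19, 34) = 34

34


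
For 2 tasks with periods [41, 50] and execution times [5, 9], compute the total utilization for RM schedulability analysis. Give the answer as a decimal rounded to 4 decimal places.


Compute individual utilizations (exact fractions):
  Task 1: C/T = 5/41 (approx. 0.122)
  Task 2: C/T = 9/50 (approx. 0.18)
Total utilization U = 5/41 + 9/50 = 619/2050
Rounded to 4 decimal places: U = 0.3020
RM (Liu & Layland) bound for 2 tasks = 0.828427; compare with U = 619/2050 (approx. 0.301951)
U <= bound, so schedulable by RM sufficient condition.

0.3020


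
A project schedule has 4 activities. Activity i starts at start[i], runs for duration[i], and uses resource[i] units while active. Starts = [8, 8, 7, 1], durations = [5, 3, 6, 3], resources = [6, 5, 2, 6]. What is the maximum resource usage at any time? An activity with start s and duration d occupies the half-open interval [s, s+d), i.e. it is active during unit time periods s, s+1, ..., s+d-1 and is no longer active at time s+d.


Each activity i is active on [start_i, start_i + duration_i).
Compute total resource usage per time slot:
  t=0: active resources = [], total = 0
  t=1: active resources = [6], total = 6
  t=2: active resources = [6], total = 6
  t=3: active resources = [6], total = 6
  t=4: active resources = [], total = 0
  t=5: active resources = [], total = 0
  t=6: active resources = [], total = 0
  t=7: active resources = [2], total = 2
  t=8: active resources = [6, 5, 2], total = 13
  t=9: active resources = [6, 5, 2], total = 13
  t=10: active resources = [6, 5, 2], total = 13
  t=11: active resources = [6, 2], total = 8
  t=12: active resources = [6, 2], total = 8
Peak resource demand = 13

13


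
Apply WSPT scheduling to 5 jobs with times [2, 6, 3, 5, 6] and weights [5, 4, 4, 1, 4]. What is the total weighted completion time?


Compute p/w ratios and sort ascending (WSPT): [(2, 5), (3, 4), (6, 4), (6, 4), (5, 1)]
Compute weighted completion times:
  Job (p=2,w=5): C=2, w*C=5*2=10
  Job (p=3,w=4): C=5, w*C=4*5=20
  Job (p=6,w=4): C=11, w*C=4*11=44
  Job (p=6,w=4): C=17, w*C=4*17=68
  Job (p=5,w=1): C=22, w*C=1*22=22
Total weighted completion time = 164

164


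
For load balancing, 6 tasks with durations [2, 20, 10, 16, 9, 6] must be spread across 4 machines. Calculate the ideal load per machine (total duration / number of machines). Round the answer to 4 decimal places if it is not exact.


Total processing time = 2 + 20 + 10 + 16 + 9 + 6 = 63
Number of machines = 4
Ideal balanced load = 63 / 4 = 15.75

15.75


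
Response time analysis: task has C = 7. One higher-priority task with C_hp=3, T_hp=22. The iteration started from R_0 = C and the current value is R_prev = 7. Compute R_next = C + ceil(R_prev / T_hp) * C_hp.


R_next = C + ceil(R_prev / T_hp) * C_hp
ceil(7 / 22) = ceil(0.3182) = 1
Interference = 1 * 3 = 3
R_next = 7 + 3 = 10

10


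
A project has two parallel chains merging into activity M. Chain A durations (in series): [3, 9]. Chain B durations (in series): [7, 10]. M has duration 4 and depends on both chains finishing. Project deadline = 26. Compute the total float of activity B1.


Forward pass: ES(B1) = sum of predecessors on chain B = 0
EF = ES + duration = 0 + 7 = 7
Backward pass: LF(M) = deadline = 26; LS(M) = 26 - 4 = 22
LF(B1) = LS(M) - sum(successors on chain B) = 22 - 10 = 12
LS = LF - duration = 12 - 7 = 5
Total float = LS - ES = 5 - 0 = 5

5


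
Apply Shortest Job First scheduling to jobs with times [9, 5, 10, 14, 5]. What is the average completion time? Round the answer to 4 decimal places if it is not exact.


SJF order (ascending): [5, 5, 9, 10, 14]
Completion times:
  Job 1: burst=5, C=5
  Job 2: burst=5, C=10
  Job 3: burst=9, C=19
  Job 4: burst=10, C=29
  Job 5: burst=14, C=43
Average completion = 106/5 = 21.2

21.2


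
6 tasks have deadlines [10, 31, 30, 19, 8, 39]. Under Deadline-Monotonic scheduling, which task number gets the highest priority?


Sort tasks by relative deadline (ascending):
  Task 5: deadline = 8
  Task 1: deadline = 10
  Task 4: deadline = 19
  Task 3: deadline = 30
  Task 2: deadline = 31
  Task 6: deadline = 39
Priority order (highest first): [5, 1, 4, 3, 2, 6]
Highest priority task = 5

5


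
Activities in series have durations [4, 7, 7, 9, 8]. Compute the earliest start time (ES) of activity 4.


Activity 4 starts after activities 1 through 3 complete.
Predecessor durations: [4, 7, 7]
ES = 4 + 7 + 7 = 18

18


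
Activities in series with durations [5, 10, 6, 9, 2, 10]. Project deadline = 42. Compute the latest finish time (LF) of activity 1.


LF(activity 1) = deadline - sum of successor durations
Successors: activities 2 through 6 with durations [10, 6, 9, 2, 10]
Sum of successor durations = 37
LF = 42 - 37 = 5

5


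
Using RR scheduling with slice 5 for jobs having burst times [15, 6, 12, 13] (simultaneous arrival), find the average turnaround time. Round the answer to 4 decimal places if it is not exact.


Time quantum = 5
Execution trace:
  J1 runs 5 units, time = 5
  J2 runs 5 units, time = 10
  J3 runs 5 units, time = 15
  J4 runs 5 units, time = 20
  J1 runs 5 units, time = 25
  J2 runs 1 units, time = 26
  J3 runs 5 units, time = 31
  J4 runs 5 units, time = 36
  J1 runs 5 units, time = 41
  J3 runs 2 units, time = 43
  J4 runs 3 units, time = 46
Finish times: [41, 26, 43, 46]
Average turnaround = 156/4 = 39.0

39.0


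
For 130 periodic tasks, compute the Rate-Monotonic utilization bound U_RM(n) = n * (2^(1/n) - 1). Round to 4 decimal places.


Compute 2^(1/130) = 1.0053461413
Subtract 1: 1.0053461413 - 1 = 0.0053461413
Multiply by n: 130 * 0.0053461413 = 0.6949983690
Round to 4 dp: 0.6950

0.6950


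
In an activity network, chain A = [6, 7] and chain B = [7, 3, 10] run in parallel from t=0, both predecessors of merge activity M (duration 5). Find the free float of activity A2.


ES(A2) = sum of predecessors on chain A = 6
EF(A2) = ES + duration = 6 + 7 = 13
Successor of A2 is M. ES(M) = max(sum(A), sum(B)) = max(13, 20) = 20
Free float = ES(successor) - EF(current) = 20 - 13 = 7

7


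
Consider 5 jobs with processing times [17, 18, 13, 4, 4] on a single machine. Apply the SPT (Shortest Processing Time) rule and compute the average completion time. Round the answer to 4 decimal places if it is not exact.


Sort jobs by processing time (SPT order): [4, 4, 13, 17, 18]
Compute completion times sequentially:
  Job 1: processing = 4, completes at 4
  Job 2: processing = 4, completes at 8
  Job 3: processing = 13, completes at 21
  Job 4: processing = 17, completes at 38
  Job 5: processing = 18, completes at 56
Sum of completion times = 127
Average completion time = 127/5 = 25.4

25.4


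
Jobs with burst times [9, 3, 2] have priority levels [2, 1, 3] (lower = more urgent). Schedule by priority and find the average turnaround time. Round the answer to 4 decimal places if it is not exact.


Sort by priority (ascending = highest first):
Order: [(1, 3), (2, 9), (3, 2)]
Completion times:
  Priority 1, burst=3, C=3
  Priority 2, burst=9, C=12
  Priority 3, burst=2, C=14
Average turnaround = 29/3 = 9.6667

9.6667


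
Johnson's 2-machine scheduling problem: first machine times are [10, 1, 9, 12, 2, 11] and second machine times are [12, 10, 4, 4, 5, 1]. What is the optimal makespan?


Apply Johnson's rule:
  Group 1 (a <= b): [(2, 1, 10), (5, 2, 5), (1, 10, 12)]
  Group 2 (a > b): [(3, 9, 4), (4, 12, 4), (6, 11, 1)]
Optimal job order: [2, 5, 1, 3, 4, 6]
Schedule:
  Job 2: M1 done at 1, M2 done at 11
  Job 5: M1 done at 3, M2 done at 16
  Job 1: M1 done at 13, M2 done at 28
  Job 3: M1 done at 22, M2 done at 32
  Job 4: M1 done at 34, M2 done at 38
  Job 6: M1 done at 45, M2 done at 46
Makespan = 46

46


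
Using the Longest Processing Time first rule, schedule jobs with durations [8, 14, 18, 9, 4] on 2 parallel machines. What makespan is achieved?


Sort jobs in decreasing order (LPT): [18, 14, 9, 8, 4]
Assign each job to the least loaded machine:
  Machine 1: jobs [18, 8], load = 26
  Machine 2: jobs [14, 9, 4], load = 27
Makespan = max load = 27

27


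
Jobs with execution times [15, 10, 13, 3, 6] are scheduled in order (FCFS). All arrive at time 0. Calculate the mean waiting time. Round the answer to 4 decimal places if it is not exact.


FCFS order (as given): [15, 10, 13, 3, 6]
Waiting times:
  Job 1: wait = 0
  Job 2: wait = 15
  Job 3: wait = 25
  Job 4: wait = 38
  Job 5: wait = 41
Sum of waiting times = 119
Average waiting time = 119/5 = 23.8

23.8


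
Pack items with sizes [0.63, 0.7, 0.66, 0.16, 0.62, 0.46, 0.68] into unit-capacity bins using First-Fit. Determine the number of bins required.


Place items sequentially using First-Fit:
  Item 0.63 -> new Bin 1
  Item 0.7 -> new Bin 2
  Item 0.66 -> new Bin 3
  Item 0.16 -> Bin 1 (now 0.79)
  Item 0.62 -> new Bin 4
  Item 0.46 -> new Bin 5
  Item 0.68 -> new Bin 6
Total bins used = 6

6


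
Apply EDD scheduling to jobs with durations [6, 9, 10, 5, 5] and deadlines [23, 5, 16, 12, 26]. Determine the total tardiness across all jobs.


Sort by due date (EDD order): [(9, 5), (5, 12), (10, 16), (6, 23), (5, 26)]
Compute completion times and tardiness:
  Job 1: p=9, d=5, C=9, tardiness=max(0,9-5)=4
  Job 2: p=5, d=12, C=14, tardiness=max(0,14-12)=2
  Job 3: p=10, d=16, C=24, tardiness=max(0,24-16)=8
  Job 4: p=6, d=23, C=30, tardiness=max(0,30-23)=7
  Job 5: p=5, d=26, C=35, tardiness=max(0,35-26)=9
Total tardiness = 30

30


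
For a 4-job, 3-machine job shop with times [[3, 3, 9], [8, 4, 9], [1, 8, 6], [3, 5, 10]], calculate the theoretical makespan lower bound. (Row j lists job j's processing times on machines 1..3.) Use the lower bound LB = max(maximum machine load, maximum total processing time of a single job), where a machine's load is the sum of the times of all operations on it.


Machine loads:
  Machine 1: 3 + 8 + 1 + 3 = 15
  Machine 2: 3 + 4 + 8 + 5 = 20
  Machine 3: 9 + 9 + 6 + 10 = 34
Max machine load = 34
Job totals:
  Job 1: 15
  Job 2: 21
  Job 3: 15
  Job 4: 18
Max job total = 21
Lower bound = max(34, 21) = 34

34


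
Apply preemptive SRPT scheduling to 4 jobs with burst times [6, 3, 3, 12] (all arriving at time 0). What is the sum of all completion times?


Since all jobs arrive at t=0, SRPT equals SPT ordering.
SPT order: [3, 3, 6, 12]
Completion times:
  Job 1: p=3, C=3
  Job 2: p=3, C=6
  Job 3: p=6, C=12
  Job 4: p=12, C=24
Total completion time = 3 + 6 + 12 + 24 = 45

45


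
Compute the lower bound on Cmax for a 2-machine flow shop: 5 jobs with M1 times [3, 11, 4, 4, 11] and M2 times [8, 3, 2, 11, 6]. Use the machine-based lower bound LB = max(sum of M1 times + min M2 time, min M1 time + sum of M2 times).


LB1 = sum(M1 times) + min(M2 times) = 33 + 2 = 35
LB2 = min(M1 times) + sum(M2 times) = 3 + 30 = 33
Lower bound = max(LB1, LB2) = max(35, 33) = 35

35


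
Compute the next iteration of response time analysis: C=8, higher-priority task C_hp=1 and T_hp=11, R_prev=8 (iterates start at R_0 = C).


R_next = C + ceil(R_prev / T_hp) * C_hp
ceil(8 / 11) = ceil(0.7273) = 1
Interference = 1 * 1 = 1
R_next = 8 + 1 = 9

9


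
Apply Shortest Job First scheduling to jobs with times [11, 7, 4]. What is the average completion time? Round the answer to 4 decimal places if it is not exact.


SJF order (ascending): [4, 7, 11]
Completion times:
  Job 1: burst=4, C=4
  Job 2: burst=7, C=11
  Job 3: burst=11, C=22
Average completion = 37/3 = 12.3333

12.3333


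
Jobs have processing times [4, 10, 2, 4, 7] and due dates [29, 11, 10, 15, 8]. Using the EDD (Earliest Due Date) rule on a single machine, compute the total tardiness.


Sort by due date (EDD order): [(7, 8), (2, 10), (10, 11), (4, 15), (4, 29)]
Compute completion times and tardiness:
  Job 1: p=7, d=8, C=7, tardiness=max(0,7-8)=0
  Job 2: p=2, d=10, C=9, tardiness=max(0,9-10)=0
  Job 3: p=10, d=11, C=19, tardiness=max(0,19-11)=8
  Job 4: p=4, d=15, C=23, tardiness=max(0,23-15)=8
  Job 5: p=4, d=29, C=27, tardiness=max(0,27-29)=0
Total tardiness = 16

16


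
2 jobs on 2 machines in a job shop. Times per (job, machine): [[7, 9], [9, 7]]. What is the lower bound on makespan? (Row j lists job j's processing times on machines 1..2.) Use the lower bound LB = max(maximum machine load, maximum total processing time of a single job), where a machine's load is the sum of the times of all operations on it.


Machine loads:
  Machine 1: 7 + 9 = 16
  Machine 2: 9 + 7 = 16
Max machine load = 16
Job totals:
  Job 1: 16
  Job 2: 16
Max job total = 16
Lower bound = max(16, 16) = 16

16


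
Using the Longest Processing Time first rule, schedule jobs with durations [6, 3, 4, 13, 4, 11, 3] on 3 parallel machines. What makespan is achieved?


Sort jobs in decreasing order (LPT): [13, 11, 6, 4, 4, 3, 3]
Assign each job to the least loaded machine:
  Machine 1: jobs [13, 3], load = 16
  Machine 2: jobs [11, 3], load = 14
  Machine 3: jobs [6, 4, 4], load = 14
Makespan = max load = 16

16


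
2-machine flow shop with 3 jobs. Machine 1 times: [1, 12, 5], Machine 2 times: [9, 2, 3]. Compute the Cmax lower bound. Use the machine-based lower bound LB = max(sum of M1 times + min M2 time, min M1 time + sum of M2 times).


LB1 = sum(M1 times) + min(M2 times) = 18 + 2 = 20
LB2 = min(M1 times) + sum(M2 times) = 1 + 14 = 15
Lower bound = max(LB1, LB2) = max(20, 15) = 20

20


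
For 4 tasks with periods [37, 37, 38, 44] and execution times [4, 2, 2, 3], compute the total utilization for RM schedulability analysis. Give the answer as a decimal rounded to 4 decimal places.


Compute individual utilizations (exact fractions):
  Task 1: C/T = 4/37 (approx. 0.1081)
  Task 2: C/T = 2/37 (approx. 0.0541)
  Task 3: C/T = 2/38 = 1/19 (approx. 0.0526)
  Task 4: C/T = 3/44 (approx. 0.0682)
Total utilization U = 4/37 + 2/37 + 1/19 + 3/44 = 8753/30932
Rounded to 4 decimal places: U = 0.2830
RM (Liu & Layland) bound for 4 tasks = 0.756828; compare with U = 8753/30932 (approx. 0.282976)
U <= bound, so schedulable by RM sufficient condition.

0.2830


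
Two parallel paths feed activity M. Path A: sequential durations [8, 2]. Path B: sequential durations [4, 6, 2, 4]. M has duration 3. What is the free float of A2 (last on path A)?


ES(A2) = sum of predecessors on chain A = 8
EF(A2) = ES + duration = 8 + 2 = 10
Successor of A2 is M. ES(M) = max(sum(A), sum(B)) = max(10, 16) = 16
Free float = ES(successor) - EF(current) = 16 - 10 = 6

6


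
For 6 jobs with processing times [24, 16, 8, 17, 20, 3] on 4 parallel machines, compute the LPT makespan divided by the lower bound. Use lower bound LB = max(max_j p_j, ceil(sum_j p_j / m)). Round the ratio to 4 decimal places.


LPT order: [24, 20, 17, 16, 8, 3]
Machine loads after assignment: [24, 20, 20, 24]
LPT makespan = 24
Lower bound = max(max_job, ceil(total/4)) = max(24, 22) = 24
Ratio = 24 / 24 = 1.0

1.0


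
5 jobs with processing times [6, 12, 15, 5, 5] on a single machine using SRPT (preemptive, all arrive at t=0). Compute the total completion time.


Since all jobs arrive at t=0, SRPT equals SPT ordering.
SPT order: [5, 5, 6, 12, 15]
Completion times:
  Job 1: p=5, C=5
  Job 2: p=5, C=10
  Job 3: p=6, C=16
  Job 4: p=12, C=28
  Job 5: p=15, C=43
Total completion time = 5 + 10 + 16 + 28 + 43 = 102

102


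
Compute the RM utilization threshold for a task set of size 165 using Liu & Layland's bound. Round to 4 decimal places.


Compute 2^(1/165) = 1.0042097281
Subtract 1: 1.0042097281 - 1 = 0.0042097281
Multiply by n: 165 * 0.0042097281 = 0.6946051365
Round to 4 dp: 0.6946

0.6946


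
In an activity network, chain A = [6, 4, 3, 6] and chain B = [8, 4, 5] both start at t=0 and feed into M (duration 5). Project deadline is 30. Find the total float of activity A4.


Forward pass: ES(A4) = sum of predecessors on chain A = 13
EF = ES + duration = 13 + 6 = 19
Backward pass: LF(M) = deadline = 30; LS(M) = 30 - 5 = 25
LF(A4) = LS(M) - sum(successors on chain A) = 25 - 0 = 25
LS = LF - duration = 25 - 6 = 19
Total float = LS - ES = 19 - 13 = 6

6


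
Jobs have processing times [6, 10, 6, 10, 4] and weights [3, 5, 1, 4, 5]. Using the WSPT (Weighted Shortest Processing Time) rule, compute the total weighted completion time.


Compute p/w ratios and sort ascending (WSPT): [(4, 5), (6, 3), (10, 5), (10, 4), (6, 1)]
Compute weighted completion times:
  Job (p=4,w=5): C=4, w*C=5*4=20
  Job (p=6,w=3): C=10, w*C=3*10=30
  Job (p=10,w=5): C=20, w*C=5*20=100
  Job (p=10,w=4): C=30, w*C=4*30=120
  Job (p=6,w=1): C=36, w*C=1*36=36
Total weighted completion time = 306

306


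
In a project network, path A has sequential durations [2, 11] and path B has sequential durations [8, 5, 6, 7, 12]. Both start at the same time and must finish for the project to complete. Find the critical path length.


Path A total = 2 + 11 = 13
Path B total = 8 + 5 + 6 + 7 + 12 = 38
Critical path = longest path = max(13, 38) = 38

38


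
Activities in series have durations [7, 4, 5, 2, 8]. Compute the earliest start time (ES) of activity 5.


Activity 5 starts after activities 1 through 4 complete.
Predecessor durations: [7, 4, 5, 2]
ES = 7 + 4 + 5 + 2 = 18

18


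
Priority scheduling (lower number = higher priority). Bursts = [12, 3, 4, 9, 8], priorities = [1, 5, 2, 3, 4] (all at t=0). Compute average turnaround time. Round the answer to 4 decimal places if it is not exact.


Sort by priority (ascending = highest first):
Order: [(1, 12), (2, 4), (3, 9), (4, 8), (5, 3)]
Completion times:
  Priority 1, burst=12, C=12
  Priority 2, burst=4, C=16
  Priority 3, burst=9, C=25
  Priority 4, burst=8, C=33
  Priority 5, burst=3, C=36
Average turnaround = 122/5 = 24.4

24.4


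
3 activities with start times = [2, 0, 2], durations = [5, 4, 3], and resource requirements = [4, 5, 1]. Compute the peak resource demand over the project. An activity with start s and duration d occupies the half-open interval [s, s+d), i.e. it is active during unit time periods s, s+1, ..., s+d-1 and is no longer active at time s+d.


Each activity i is active on [start_i, start_i + duration_i).
Compute total resource usage per time slot:
  t=0: active resources = [5], total = 5
  t=1: active resources = [5], total = 5
  t=2: active resources = [4, 5, 1], total = 10
  t=3: active resources = [4, 5, 1], total = 10
  t=4: active resources = [4, 1], total = 5
  t=5: active resources = [4], total = 4
  t=6: active resources = [4], total = 4
Peak resource demand = 10

10


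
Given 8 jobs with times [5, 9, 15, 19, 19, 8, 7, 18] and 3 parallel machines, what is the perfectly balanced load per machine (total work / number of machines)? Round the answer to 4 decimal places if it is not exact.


Total processing time = 5 + 9 + 15 + 19 + 19 + 8 + 7 + 18 = 100
Number of machines = 3
Ideal balanced load = 100 / 3 = 33.3333

33.3333


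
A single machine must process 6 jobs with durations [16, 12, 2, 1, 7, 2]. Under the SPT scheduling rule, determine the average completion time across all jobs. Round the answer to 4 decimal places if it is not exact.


Sort jobs by processing time (SPT order): [1, 2, 2, 7, 12, 16]
Compute completion times sequentially:
  Job 1: processing = 1, completes at 1
  Job 2: processing = 2, completes at 3
  Job 3: processing = 2, completes at 5
  Job 4: processing = 7, completes at 12
  Job 5: processing = 12, completes at 24
  Job 6: processing = 16, completes at 40
Sum of completion times = 85
Average completion time = 85/6 = 14.1667

14.1667


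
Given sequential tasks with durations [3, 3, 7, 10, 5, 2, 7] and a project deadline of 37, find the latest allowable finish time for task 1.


LF(activity 1) = deadline - sum of successor durations
Successors: activities 2 through 7 with durations [3, 7, 10, 5, 2, 7]
Sum of successor durations = 34
LF = 37 - 34 = 3

3


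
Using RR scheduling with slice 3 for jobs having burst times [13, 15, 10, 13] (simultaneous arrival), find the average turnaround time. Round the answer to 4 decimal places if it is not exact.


Time quantum = 3
Execution trace:
  J1 runs 3 units, time = 3
  J2 runs 3 units, time = 6
  J3 runs 3 units, time = 9
  J4 runs 3 units, time = 12
  J1 runs 3 units, time = 15
  J2 runs 3 units, time = 18
  J3 runs 3 units, time = 21
  J4 runs 3 units, time = 24
  J1 runs 3 units, time = 27
  J2 runs 3 units, time = 30
  J3 runs 3 units, time = 33
  J4 runs 3 units, time = 36
  J1 runs 3 units, time = 39
  J2 runs 3 units, time = 42
  J3 runs 1 units, time = 43
  J4 runs 3 units, time = 46
  J1 runs 1 units, time = 47
  J2 runs 3 units, time = 50
  J4 runs 1 units, time = 51
Finish times: [47, 50, 43, 51]
Average turnaround = 191/4 = 47.75

47.75


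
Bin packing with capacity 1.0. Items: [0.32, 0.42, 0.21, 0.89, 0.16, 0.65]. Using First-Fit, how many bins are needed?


Place items sequentially using First-Fit:
  Item 0.32 -> new Bin 1
  Item 0.42 -> Bin 1 (now 0.74)
  Item 0.21 -> Bin 1 (now 0.95)
  Item 0.89 -> new Bin 2
  Item 0.16 -> new Bin 3
  Item 0.65 -> Bin 3 (now 0.81)
Total bins used = 3

3


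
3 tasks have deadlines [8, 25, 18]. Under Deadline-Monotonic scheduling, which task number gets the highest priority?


Sort tasks by relative deadline (ascending):
  Task 1: deadline = 8
  Task 3: deadline = 18
  Task 2: deadline = 25
Priority order (highest first): [1, 3, 2]
Highest priority task = 1

1


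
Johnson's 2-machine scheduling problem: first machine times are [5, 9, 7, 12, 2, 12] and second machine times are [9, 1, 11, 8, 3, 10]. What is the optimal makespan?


Apply Johnson's rule:
  Group 1 (a <= b): [(5, 2, 3), (1, 5, 9), (3, 7, 11)]
  Group 2 (a > b): [(6, 12, 10), (4, 12, 8), (2, 9, 1)]
Optimal job order: [5, 1, 3, 6, 4, 2]
Schedule:
  Job 5: M1 done at 2, M2 done at 5
  Job 1: M1 done at 7, M2 done at 16
  Job 3: M1 done at 14, M2 done at 27
  Job 6: M1 done at 26, M2 done at 37
  Job 4: M1 done at 38, M2 done at 46
  Job 2: M1 done at 47, M2 done at 48
Makespan = 48

48


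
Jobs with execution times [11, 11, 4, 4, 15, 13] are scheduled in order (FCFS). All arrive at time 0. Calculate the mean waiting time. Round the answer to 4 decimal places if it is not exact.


FCFS order (as given): [11, 11, 4, 4, 15, 13]
Waiting times:
  Job 1: wait = 0
  Job 2: wait = 11
  Job 3: wait = 22
  Job 4: wait = 26
  Job 5: wait = 30
  Job 6: wait = 45
Sum of waiting times = 134
Average waiting time = 134/6 = 22.3333

22.3333


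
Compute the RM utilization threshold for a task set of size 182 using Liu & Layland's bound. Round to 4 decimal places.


Compute 2^(1/182) = 1.0038157625
Subtract 1: 1.0038157625 - 1 = 0.0038157625
Multiply by n: 182 * 0.0038157625 = 0.6944687750
Round to 4 dp: 0.6945

0.6945


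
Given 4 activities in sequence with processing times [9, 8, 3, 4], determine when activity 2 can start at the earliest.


Activity 2 starts after activities 1 through 1 complete.
Predecessor durations: [9]
ES = 9 = 9

9


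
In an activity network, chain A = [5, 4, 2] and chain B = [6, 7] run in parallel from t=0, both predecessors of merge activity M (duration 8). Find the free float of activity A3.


ES(A3) = sum of predecessors on chain A = 9
EF(A3) = ES + duration = 9 + 2 = 11
Successor of A3 is M. ES(M) = max(sum(A), sum(B)) = max(11, 13) = 13
Free float = ES(successor) - EF(current) = 13 - 11 = 2

2


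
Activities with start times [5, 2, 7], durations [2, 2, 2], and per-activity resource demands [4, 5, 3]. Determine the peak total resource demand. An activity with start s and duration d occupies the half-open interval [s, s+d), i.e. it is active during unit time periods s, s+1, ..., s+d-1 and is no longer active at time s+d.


Each activity i is active on [start_i, start_i + duration_i).
Compute total resource usage per time slot:
  t=0: active resources = [], total = 0
  t=1: active resources = [], total = 0
  t=2: active resources = [5], total = 5
  t=3: active resources = [5], total = 5
  t=4: active resources = [], total = 0
  t=5: active resources = [4], total = 4
  t=6: active resources = [4], total = 4
  t=7: active resources = [3], total = 3
  t=8: active resources = [3], total = 3
Peak resource demand = 5

5


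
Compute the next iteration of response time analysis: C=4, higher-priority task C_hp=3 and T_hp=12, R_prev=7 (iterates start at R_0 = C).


R_next = C + ceil(R_prev / T_hp) * C_hp
ceil(7 / 12) = ceil(0.5833) = 1
Interference = 1 * 3 = 3
R_next = 4 + 3 = 7
R_next = R_prev, so the iteration has converged (response time = 7).

7


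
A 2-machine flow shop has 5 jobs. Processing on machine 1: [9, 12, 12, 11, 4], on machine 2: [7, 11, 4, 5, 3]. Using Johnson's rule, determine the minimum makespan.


Apply Johnson's rule:
  Group 1 (a <= b): []
  Group 2 (a > b): [(2, 12, 11), (1, 9, 7), (4, 11, 5), (3, 12, 4), (5, 4, 3)]
Optimal job order: [2, 1, 4, 3, 5]
Schedule:
  Job 2: M1 done at 12, M2 done at 23
  Job 1: M1 done at 21, M2 done at 30
  Job 4: M1 done at 32, M2 done at 37
  Job 3: M1 done at 44, M2 done at 48
  Job 5: M1 done at 48, M2 done at 51
Makespan = 51

51


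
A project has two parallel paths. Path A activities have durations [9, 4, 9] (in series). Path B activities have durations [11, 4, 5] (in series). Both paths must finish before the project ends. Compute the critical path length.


Path A total = 9 + 4 + 9 = 22
Path B total = 11 + 4 + 5 = 20
Critical path = longest path = max(22, 20) = 22

22


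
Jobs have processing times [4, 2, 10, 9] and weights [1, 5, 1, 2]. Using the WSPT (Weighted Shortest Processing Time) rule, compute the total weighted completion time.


Compute p/w ratios and sort ascending (WSPT): [(2, 5), (4, 1), (9, 2), (10, 1)]
Compute weighted completion times:
  Job (p=2,w=5): C=2, w*C=5*2=10
  Job (p=4,w=1): C=6, w*C=1*6=6
  Job (p=9,w=2): C=15, w*C=2*15=30
  Job (p=10,w=1): C=25, w*C=1*25=25
Total weighted completion time = 71

71


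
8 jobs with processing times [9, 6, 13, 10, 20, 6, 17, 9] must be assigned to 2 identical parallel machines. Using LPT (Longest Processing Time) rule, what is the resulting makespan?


Sort jobs in decreasing order (LPT): [20, 17, 13, 10, 9, 9, 6, 6]
Assign each job to the least loaded machine:
  Machine 1: jobs [20, 10, 9, 6], load = 45
  Machine 2: jobs [17, 13, 9, 6], load = 45
Makespan = max load = 45

45


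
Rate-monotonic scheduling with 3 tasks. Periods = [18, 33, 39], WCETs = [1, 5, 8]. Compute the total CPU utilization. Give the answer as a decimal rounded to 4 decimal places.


Compute individual utilizations (exact fractions):
  Task 1: C/T = 1/18 (approx. 0.0556)
  Task 2: C/T = 5/33 (approx. 0.1515)
  Task 3: C/T = 8/39 (approx. 0.2051)
Total utilization U = 1/18 + 5/33 + 8/39 = 1061/2574
Rounded to 4 decimal places: U = 0.4122
RM (Liu & Layland) bound for 3 tasks = 0.779763; compare with U = 1061/2574 (approx. 0.412199)
U <= bound, so schedulable by RM sufficient condition.

0.4122


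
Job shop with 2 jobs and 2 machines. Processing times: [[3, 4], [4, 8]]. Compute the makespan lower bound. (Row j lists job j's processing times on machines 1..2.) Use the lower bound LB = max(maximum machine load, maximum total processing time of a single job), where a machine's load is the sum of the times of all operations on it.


Machine loads:
  Machine 1: 3 + 4 = 7
  Machine 2: 4 + 8 = 12
Max machine load = 12
Job totals:
  Job 1: 7
  Job 2: 12
Max job total = 12
Lower bound = max(12, 12) = 12

12


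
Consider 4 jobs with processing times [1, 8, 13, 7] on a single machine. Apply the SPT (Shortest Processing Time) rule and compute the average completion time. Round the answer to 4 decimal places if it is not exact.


Sort jobs by processing time (SPT order): [1, 7, 8, 13]
Compute completion times sequentially:
  Job 1: processing = 1, completes at 1
  Job 2: processing = 7, completes at 8
  Job 3: processing = 8, completes at 16
  Job 4: processing = 13, completes at 29
Sum of completion times = 54
Average completion time = 54/4 = 13.5

13.5


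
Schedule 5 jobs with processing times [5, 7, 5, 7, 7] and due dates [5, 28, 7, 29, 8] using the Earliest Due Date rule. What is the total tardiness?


Sort by due date (EDD order): [(5, 5), (5, 7), (7, 8), (7, 28), (7, 29)]
Compute completion times and tardiness:
  Job 1: p=5, d=5, C=5, tardiness=max(0,5-5)=0
  Job 2: p=5, d=7, C=10, tardiness=max(0,10-7)=3
  Job 3: p=7, d=8, C=17, tardiness=max(0,17-8)=9
  Job 4: p=7, d=28, C=24, tardiness=max(0,24-28)=0
  Job 5: p=7, d=29, C=31, tardiness=max(0,31-29)=2
Total tardiness = 14

14


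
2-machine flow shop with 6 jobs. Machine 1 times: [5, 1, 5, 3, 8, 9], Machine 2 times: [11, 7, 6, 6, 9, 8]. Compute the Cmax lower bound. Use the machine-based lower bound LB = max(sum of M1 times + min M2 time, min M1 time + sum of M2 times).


LB1 = sum(M1 times) + min(M2 times) = 31 + 6 = 37
LB2 = min(M1 times) + sum(M2 times) = 1 + 47 = 48
Lower bound = max(LB1, LB2) = max(37, 48) = 48

48


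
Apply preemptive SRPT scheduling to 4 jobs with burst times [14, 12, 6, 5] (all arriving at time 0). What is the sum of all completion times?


Since all jobs arrive at t=0, SRPT equals SPT ordering.
SPT order: [5, 6, 12, 14]
Completion times:
  Job 1: p=5, C=5
  Job 2: p=6, C=11
  Job 3: p=12, C=23
  Job 4: p=14, C=37
Total completion time = 5 + 11 + 23 + 37 = 76

76


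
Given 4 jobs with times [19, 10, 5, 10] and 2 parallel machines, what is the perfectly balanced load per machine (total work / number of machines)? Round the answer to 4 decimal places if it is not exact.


Total processing time = 19 + 10 + 5 + 10 = 44
Number of machines = 2
Ideal balanced load = 44 / 2 = 22.0

22.0


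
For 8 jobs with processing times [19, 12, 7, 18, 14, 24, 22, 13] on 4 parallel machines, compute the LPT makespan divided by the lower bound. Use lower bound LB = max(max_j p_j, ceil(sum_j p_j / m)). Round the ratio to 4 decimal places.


LPT order: [24, 22, 19, 18, 14, 13, 12, 7]
Machine loads after assignment: [31, 34, 32, 32]
LPT makespan = 34
Lower bound = max(max_job, ceil(total/4)) = max(24, 33) = 33
Ratio = 34 / 33 = 1.0303

1.0303


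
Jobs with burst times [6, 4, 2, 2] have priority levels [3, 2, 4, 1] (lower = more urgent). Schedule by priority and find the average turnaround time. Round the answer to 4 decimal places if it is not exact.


Sort by priority (ascending = highest first):
Order: [(1, 2), (2, 4), (3, 6), (4, 2)]
Completion times:
  Priority 1, burst=2, C=2
  Priority 2, burst=4, C=6
  Priority 3, burst=6, C=12
  Priority 4, burst=2, C=14
Average turnaround = 34/4 = 8.5

8.5


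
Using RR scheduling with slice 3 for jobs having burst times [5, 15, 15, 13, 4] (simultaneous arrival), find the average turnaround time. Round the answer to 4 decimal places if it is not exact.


Time quantum = 3
Execution trace:
  J1 runs 3 units, time = 3
  J2 runs 3 units, time = 6
  J3 runs 3 units, time = 9
  J4 runs 3 units, time = 12
  J5 runs 3 units, time = 15
  J1 runs 2 units, time = 17
  J2 runs 3 units, time = 20
  J3 runs 3 units, time = 23
  J4 runs 3 units, time = 26
  J5 runs 1 units, time = 27
  J2 runs 3 units, time = 30
  J3 runs 3 units, time = 33
  J4 runs 3 units, time = 36
  J2 runs 3 units, time = 39
  J3 runs 3 units, time = 42
  J4 runs 3 units, time = 45
  J2 runs 3 units, time = 48
  J3 runs 3 units, time = 51
  J4 runs 1 units, time = 52
Finish times: [17, 48, 51, 52, 27]
Average turnaround = 195/5 = 39.0

39.0


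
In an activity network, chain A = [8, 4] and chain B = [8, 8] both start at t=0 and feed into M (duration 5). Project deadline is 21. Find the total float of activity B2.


Forward pass: ES(B2) = sum of predecessors on chain B = 8
EF = ES + duration = 8 + 8 = 16
Backward pass: LF(M) = deadline = 21; LS(M) = 21 - 5 = 16
LF(B2) = LS(M) - sum(successors on chain B) = 16 - 0 = 16
LS = LF - duration = 16 - 8 = 8
Total float = LS - ES = 8 - 8 = 0

0


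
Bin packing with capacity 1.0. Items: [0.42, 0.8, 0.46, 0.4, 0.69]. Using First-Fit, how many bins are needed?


Place items sequentially using First-Fit:
  Item 0.42 -> new Bin 1
  Item 0.8 -> new Bin 2
  Item 0.46 -> Bin 1 (now 0.88)
  Item 0.4 -> new Bin 3
  Item 0.69 -> new Bin 4
Total bins used = 4

4


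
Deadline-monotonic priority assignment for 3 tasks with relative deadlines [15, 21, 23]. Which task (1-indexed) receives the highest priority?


Sort tasks by relative deadline (ascending):
  Task 1: deadline = 15
  Task 2: deadline = 21
  Task 3: deadline = 23
Priority order (highest first): [1, 2, 3]
Highest priority task = 1

1


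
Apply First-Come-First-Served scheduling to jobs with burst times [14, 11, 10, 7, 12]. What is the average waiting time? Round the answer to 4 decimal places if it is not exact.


FCFS order (as given): [14, 11, 10, 7, 12]
Waiting times:
  Job 1: wait = 0
  Job 2: wait = 14
  Job 3: wait = 25
  Job 4: wait = 35
  Job 5: wait = 42
Sum of waiting times = 116
Average waiting time = 116/5 = 23.2

23.2


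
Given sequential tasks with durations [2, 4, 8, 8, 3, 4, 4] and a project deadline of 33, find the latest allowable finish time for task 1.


LF(activity 1) = deadline - sum of successor durations
Successors: activities 2 through 7 with durations [4, 8, 8, 3, 4, 4]
Sum of successor durations = 31
LF = 33 - 31 = 2

2


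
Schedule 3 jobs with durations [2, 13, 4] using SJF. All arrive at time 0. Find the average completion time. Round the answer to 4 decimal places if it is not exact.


SJF order (ascending): [2, 4, 13]
Completion times:
  Job 1: burst=2, C=2
  Job 2: burst=4, C=6
  Job 3: burst=13, C=19
Average completion = 27/3 = 9.0

9.0


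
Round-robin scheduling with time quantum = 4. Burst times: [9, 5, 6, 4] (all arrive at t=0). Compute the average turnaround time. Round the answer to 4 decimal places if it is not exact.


Time quantum = 4
Execution trace:
  J1 runs 4 units, time = 4
  J2 runs 4 units, time = 8
  J3 runs 4 units, time = 12
  J4 runs 4 units, time = 16
  J1 runs 4 units, time = 20
  J2 runs 1 units, time = 21
  J3 runs 2 units, time = 23
  J1 runs 1 units, time = 24
Finish times: [24, 21, 23, 16]
Average turnaround = 84/4 = 21.0

21.0


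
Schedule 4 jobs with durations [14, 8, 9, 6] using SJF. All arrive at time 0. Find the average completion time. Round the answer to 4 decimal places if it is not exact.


SJF order (ascending): [6, 8, 9, 14]
Completion times:
  Job 1: burst=6, C=6
  Job 2: burst=8, C=14
  Job 3: burst=9, C=23
  Job 4: burst=14, C=37
Average completion = 80/4 = 20.0

20.0


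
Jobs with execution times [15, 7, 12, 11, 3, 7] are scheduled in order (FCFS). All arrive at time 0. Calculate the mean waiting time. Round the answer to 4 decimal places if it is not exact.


FCFS order (as given): [15, 7, 12, 11, 3, 7]
Waiting times:
  Job 1: wait = 0
  Job 2: wait = 15
  Job 3: wait = 22
  Job 4: wait = 34
  Job 5: wait = 45
  Job 6: wait = 48
Sum of waiting times = 164
Average waiting time = 164/6 = 27.3333

27.3333


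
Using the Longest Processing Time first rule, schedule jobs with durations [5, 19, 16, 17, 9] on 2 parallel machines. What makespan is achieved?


Sort jobs in decreasing order (LPT): [19, 17, 16, 9, 5]
Assign each job to the least loaded machine:
  Machine 1: jobs [19, 9, 5], load = 33
  Machine 2: jobs [17, 16], load = 33
Makespan = max load = 33

33


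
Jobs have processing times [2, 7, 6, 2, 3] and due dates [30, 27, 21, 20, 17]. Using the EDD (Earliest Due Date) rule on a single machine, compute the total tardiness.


Sort by due date (EDD order): [(3, 17), (2, 20), (6, 21), (7, 27), (2, 30)]
Compute completion times and tardiness:
  Job 1: p=3, d=17, C=3, tardiness=max(0,3-17)=0
  Job 2: p=2, d=20, C=5, tardiness=max(0,5-20)=0
  Job 3: p=6, d=21, C=11, tardiness=max(0,11-21)=0
  Job 4: p=7, d=27, C=18, tardiness=max(0,18-27)=0
  Job 5: p=2, d=30, C=20, tardiness=max(0,20-30)=0
Total tardiness = 0

0
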